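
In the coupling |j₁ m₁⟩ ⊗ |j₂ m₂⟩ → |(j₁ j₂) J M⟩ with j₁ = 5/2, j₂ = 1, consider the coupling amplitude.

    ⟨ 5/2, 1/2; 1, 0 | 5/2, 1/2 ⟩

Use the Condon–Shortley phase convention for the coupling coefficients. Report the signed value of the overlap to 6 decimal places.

√[6·1!4!1!/7! · 3!2!1!1!3!2!] = √(144/35)
  +(−1)^0/∏(0,1,2,1,2,0)! = 1/4  (running 1/4)
  +(−1)^1/∏(1,0,1,0,3,1)! = -1/6  (running 1/12)
⟨..|..⟩ = √(144/35)·(1/12) = +0.169031

+√(1/35) ≈ +0.169031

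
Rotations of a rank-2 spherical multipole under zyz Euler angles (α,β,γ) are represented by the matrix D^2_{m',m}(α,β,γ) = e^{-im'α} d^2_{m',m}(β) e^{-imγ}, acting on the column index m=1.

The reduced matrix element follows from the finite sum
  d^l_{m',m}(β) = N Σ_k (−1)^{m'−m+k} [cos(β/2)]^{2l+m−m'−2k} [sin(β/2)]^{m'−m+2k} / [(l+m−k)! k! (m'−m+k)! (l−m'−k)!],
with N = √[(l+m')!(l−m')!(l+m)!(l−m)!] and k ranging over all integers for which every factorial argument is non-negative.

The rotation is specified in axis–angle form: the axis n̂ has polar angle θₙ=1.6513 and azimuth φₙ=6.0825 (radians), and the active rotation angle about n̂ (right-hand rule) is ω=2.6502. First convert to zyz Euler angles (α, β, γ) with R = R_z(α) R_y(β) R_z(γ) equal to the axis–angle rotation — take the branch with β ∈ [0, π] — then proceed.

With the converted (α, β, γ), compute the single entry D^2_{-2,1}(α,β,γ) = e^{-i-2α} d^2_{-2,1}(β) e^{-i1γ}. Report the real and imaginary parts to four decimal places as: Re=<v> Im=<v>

Re=0.3652 Im=0.2825

Axis–angle → zyz. n̂ = (sinθₙcosφₙ, sinθₙsinφₙ, cosθₙ) = (+0.976757, -0.198695, -0.080417), ω = 2.6502.
R = I cosω + sinω [n̂]ₓ + (1−cosω) n̂n̂ᵀ gives
  R = [+0.913543, -0.327245, -0.241556; -0.403135, -0.807388, -0.430820; -0.054046, +0.490953, -0.869508]
β = atan2(√(R₁₃²+R₂₃²), R₃₃) = 2.625002; α = atan2(R₂₃, R₁₃) mod 2π = 4.201376; γ = atan2(R₃₂, −R₃₁) mod 2π = 1.461154
D^2_{-2,1}(4.2014,2.6250,1.4612) = e^{-i·-2·4.2014}·d^2_{-2,1}(2.6250)·e^{-i·1·1.4612}. Compute d first:
With c≡cos(β/2)=0.255433 and s≡sin(β/2)=0.966827, N=[1·24·6·1]^{1/2}=12.000000
Admissible k: 3..3 (factorial args all ≥0)
  k=3: (−1)^0·12.0000/(6)·0.2554^1·0.9668^3 = +0.461693
d^2_{-2,1}(2.6250) = +0.461693
Phases: e^{-i·(-2)·4.2014}=-0.521639+0.853166i, e^{-i·(1)·1.4612}=+0.109423-0.993995i ⇒ D=+0.365182+0.282492i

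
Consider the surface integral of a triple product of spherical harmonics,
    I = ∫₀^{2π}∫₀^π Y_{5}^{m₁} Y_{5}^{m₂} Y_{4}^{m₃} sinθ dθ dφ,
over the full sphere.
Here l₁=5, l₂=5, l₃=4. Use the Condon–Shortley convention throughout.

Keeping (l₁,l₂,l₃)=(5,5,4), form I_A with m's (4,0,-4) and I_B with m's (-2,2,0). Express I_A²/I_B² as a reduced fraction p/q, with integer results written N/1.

36/1

Shared (l₁,l₂,l₃)=(5,5,4): N and (l;000)² cancel in I_A²/I_B².
A: Δ = 6!·4!·4!/15! = 1/3153150; Racah Σ t=1..1: t=1:−1/69120 = -1/69120; ⇒ 3j(5 5 4; 4 0 -4)² = 2/143, sgn -1
B: Δ = 6!·4!·4!/15! = 1/3153150; Racah Σ t=3..6: t=3:−1/20736 t=4:+1/1728 t=5:−1/1920 t=6:+1/25920 = 1/20736; ⇒ 3j(5 5 4; -2 2 0)² = 1/2574, sgn +1
I_A²/I_B² = (2/143)/(1/2574) = 36/1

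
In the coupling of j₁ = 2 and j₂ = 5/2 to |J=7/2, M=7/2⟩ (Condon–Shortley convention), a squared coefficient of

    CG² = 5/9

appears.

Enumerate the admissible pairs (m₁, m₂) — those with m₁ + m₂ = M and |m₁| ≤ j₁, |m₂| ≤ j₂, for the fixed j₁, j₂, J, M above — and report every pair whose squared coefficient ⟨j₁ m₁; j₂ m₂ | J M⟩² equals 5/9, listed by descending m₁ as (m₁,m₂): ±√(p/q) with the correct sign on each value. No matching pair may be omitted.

Admissible pairs with m₁+m₂ = M = 7/2: (1,5/2), (2,3/2)
  (m₁,m₂)=(2,3/2): CG² = 4/9, CG = +√(4/9)
  (m₁,m₂)=(1,5/2): CG² = 5/9, CG = −√(5/9)   ← matches the target
Pairs with CG² = 5/9: (1,5/2): −√(5/9)

(1,5/2): −√(5/9)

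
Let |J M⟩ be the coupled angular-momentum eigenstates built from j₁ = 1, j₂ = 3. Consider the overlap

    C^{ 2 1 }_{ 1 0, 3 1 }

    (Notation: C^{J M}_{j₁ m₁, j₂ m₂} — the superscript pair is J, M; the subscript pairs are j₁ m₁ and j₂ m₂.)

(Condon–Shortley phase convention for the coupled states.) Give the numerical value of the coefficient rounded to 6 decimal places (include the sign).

-0.617213

√[5·2!0!4!/7! · 1!1!4!2!3!1!] = √(96/7)
  +(−1)^1/∏(1,1,0,3,0,1)! = -1/6  (running -1/6)
⟨..|..⟩ = √(96/7)·(-1/6) = -0.617213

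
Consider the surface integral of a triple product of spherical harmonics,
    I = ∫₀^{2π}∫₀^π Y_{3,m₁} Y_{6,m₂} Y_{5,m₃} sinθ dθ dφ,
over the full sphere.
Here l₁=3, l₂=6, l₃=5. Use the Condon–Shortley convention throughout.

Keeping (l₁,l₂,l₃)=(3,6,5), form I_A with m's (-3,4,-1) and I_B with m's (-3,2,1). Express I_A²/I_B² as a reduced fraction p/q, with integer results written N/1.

l's match ⇒ only the (l;m) 3-j factors differ between A and B.
A: triangle coeff Δ(3,6,5) = 1/675675; Σ_t [4,4]: t=4:+1/69120 = 1/69120; (3j)²=4/143 [(3 6 5; -3 4 -1)], sign=+1
B: triangle coeff Δ(3,6,5) = 1/675675; Σ_t [4,4]: t=4:+1/27648 = 1/27648; (3j)²=10/429 [(3 6 5; -3 2 1)], sign=+1
I_A²/I_B² = (4/143)/(10/429) = 6/5

6/5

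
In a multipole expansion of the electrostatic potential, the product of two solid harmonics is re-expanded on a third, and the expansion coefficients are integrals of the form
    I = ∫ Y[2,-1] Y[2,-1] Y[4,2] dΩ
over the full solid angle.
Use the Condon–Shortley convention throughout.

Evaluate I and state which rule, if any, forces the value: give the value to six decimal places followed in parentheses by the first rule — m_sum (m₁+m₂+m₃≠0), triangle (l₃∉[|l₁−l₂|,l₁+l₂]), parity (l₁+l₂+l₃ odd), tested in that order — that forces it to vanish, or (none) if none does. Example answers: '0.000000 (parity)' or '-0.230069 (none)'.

0.254875 (none)

Checks pass: Σm=0; 8 even; l₃=4∈[0,4].
(2·2+1)(2·2+1)(2·4+1) = 225
Δ: 0! 4! 4! / 9! → 1/630
sum: t=0:+1/16 = 1/16
3j²(2 2 4; 0 0 0) = Δ·Π!·Σ² = 2/35  (sign +1)
sum: t=0:+1/36 = 1/36
3j²(2 2 4; -1 -1 2) = Δ·Π!·Σ² = 4/63  (sign +1)
combine: 4πI² = 225·2/35·4/63 = 40/49
take √, sign +1: I = 0.25487487
No selection rule forces the value: the integral is nonzero (none).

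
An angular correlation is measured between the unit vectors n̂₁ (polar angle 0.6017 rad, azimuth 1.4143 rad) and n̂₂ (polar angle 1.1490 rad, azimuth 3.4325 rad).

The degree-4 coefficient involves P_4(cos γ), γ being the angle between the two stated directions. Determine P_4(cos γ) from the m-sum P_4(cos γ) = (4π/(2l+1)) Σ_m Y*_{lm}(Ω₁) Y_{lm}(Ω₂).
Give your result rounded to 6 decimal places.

0.326941

Term-by-term m-sum for l=4 (normalisation 4π/9 = 1.396263):
  term(m=-4) = -0.00302 - 0.01360j   from Y*(Ω₁)=0.03682 - 0.02662j, Y(Ω₂)=0.12142 - 0.28155j
  term(m=-3) = 0.07093 + 0.01650j   from Y*(Ω₁)=-0.08467 - 0.16689j, Y(Ω₂)=-0.25013 + 0.29813j
  term(m=-2) = -0.01216 + 0.01516j   from Y*(Ω₁)=-0.38314 + 0.12400j, Y(Ω₂)=0.04031 - 0.02651j
  term(m=-1) = 0.05417 + 0.11289j   from Y*(Ω₁)=0.06046 + 0.38317j, Y(Ω₂)=0.30923 - 0.09259j
  term(m=+0) = 0.01430 + 0.00000j   from Y*(Ω₁)=-0.12939 + 0.00000j, Y(Ω₂)=-0.11055 + 0.00000j
  term(m=+1) = 0.05417 - 0.11289j   from Y*(Ω₁)=-0.06046 + 0.38317j, Y(Ω₂)=-0.30923 - 0.09259j
  term(m=+2) = -0.01216 - 0.01516j   from Y*(Ω₁)=-0.38314 - 0.12400j, Y(Ω₂)=0.04031 + 0.02651j
  term(m=+3) = 0.07093 - 0.01650j   from Y*(Ω₁)=0.08467 - 0.16689j, Y(Ω₂)=0.25013 + 0.29813j
  term(m=+4) = -0.00302 + 0.01360j   from Y*(Ω₁)=0.03682 + 0.02662j, Y(Ω₂)=0.12142 + 0.28155j
Accumulated sum 0.23415 + 0.00000j; after 4π/(2l+1) scaling, 0.32694 + 0.00000j ⇒ P_4 = 0.326941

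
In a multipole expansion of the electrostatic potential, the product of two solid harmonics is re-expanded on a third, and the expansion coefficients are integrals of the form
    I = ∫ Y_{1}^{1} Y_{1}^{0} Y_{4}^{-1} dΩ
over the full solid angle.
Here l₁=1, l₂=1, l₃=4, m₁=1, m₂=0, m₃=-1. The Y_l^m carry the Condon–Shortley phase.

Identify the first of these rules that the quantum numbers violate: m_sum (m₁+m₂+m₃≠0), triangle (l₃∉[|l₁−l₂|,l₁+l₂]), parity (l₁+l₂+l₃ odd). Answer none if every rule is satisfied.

Σmᵢ = 0  ✓
l₃∈[|l₁−l₂|,l₁+l₂]=[0,2] required, l₃=4 fails  ✗
Σlᵢ = 6 ⇒ even

triangle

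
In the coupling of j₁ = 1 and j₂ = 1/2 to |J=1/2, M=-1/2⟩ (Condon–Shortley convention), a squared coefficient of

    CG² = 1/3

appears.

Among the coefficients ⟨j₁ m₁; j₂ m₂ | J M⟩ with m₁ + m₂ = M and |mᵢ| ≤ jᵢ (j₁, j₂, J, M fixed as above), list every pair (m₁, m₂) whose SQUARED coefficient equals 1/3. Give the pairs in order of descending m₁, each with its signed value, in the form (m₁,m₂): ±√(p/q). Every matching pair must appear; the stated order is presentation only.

Admissible pairs with m₁+m₂ = M = -1/2: (-1,1/2), (0,-1/2)
  (m₁,m₂)=(0,-1/2): CG² = 1/3, CG = +√(1/3)   ← matches the target
  (m₁,m₂)=(-1,1/2): CG² = 2/3, CG = −√(2/3)
Pairs with CG² = 1/3: (0,-1/2): +√(1/3)

(0,-1/2): +√(1/3)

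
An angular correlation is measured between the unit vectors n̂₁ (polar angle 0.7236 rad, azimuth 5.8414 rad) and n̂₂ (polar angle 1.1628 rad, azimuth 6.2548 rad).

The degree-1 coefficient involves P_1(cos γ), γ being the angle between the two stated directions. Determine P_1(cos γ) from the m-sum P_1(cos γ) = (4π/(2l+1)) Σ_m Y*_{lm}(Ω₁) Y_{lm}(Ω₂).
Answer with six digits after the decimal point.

Addition theorem: P_1(cos γ) = (4π/3) Σ_m Y*_{lm}(Ω₁) Y_{lm}(Ω₂), m = −1…1:
  m=-1: Y*=0.20679 - 0.09780j  Y=0.31701 + 0.00900j  product 0.06643 - 0.02914j
  m=+0: Y*=0.36617 + 0.00000j  Y=0.19386 + 0.00000j  product 0.07099 + 0.00000j
  m=+1: Y*=-0.20679 - 0.09780j  Y=-0.31701 + 0.00900j  product 0.06643 + 0.02914j
Total Σ_m = 0.20385 + 0.00000j. Multiply by 4.188790: 0.85390 + 0.00000j. P_1(cos γ) = 0.853896

0.853896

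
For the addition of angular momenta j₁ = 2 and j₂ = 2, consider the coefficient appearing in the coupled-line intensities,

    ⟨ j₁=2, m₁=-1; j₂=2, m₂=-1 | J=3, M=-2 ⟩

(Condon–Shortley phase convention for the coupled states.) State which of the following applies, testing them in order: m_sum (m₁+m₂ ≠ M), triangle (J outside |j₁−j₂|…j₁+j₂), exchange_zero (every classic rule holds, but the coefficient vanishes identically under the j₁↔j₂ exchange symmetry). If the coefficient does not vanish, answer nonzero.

m-sum: m₁+m₂ = -1+(-1) = -2, M = -2  ✓
triangle: |j₁−j₂| = 0 ≤ J = 3 ≤ j₁+j₂ = 4  ✓
exchange: j₁=j₂ and m₁=m₂, and (−1)^(j₁+j₂−J) = (−1)^1 = −1 forces ⟨j₁m₁;j₂m₂|JM⟩ = −⟨j₂m₂;j₁m₁|JM⟩ = −⟨j₁m₁;j₂m₂|JM⟩ ⇒ the coefficient vanishes identically
Racah sum check: Σ_k collapses to 0 ⇒ CG = 0

exchange_zero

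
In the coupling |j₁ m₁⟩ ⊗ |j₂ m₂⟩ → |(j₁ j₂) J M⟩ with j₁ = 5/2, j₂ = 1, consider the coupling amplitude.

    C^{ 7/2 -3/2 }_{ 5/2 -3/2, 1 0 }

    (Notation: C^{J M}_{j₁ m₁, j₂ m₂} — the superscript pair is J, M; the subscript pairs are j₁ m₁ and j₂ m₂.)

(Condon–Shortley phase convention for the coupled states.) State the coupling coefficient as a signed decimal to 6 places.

+√(10/21) = +0.690066

triangle: 0!·5!·2!/8! = 240/40320
(j±m)!: 1!·4!·1!·1!·2!·5! = 5760
prefactor² = (2J+1)·Δ·N² = 1920/7
  k=0: +1/(0!·0!·4!·1!·1!·1!) = 1/24
Σ = 1/24  ⇒  CG² = 1920/7·(1/24)² = 10/21
CG = +√(10/21) = +0.690066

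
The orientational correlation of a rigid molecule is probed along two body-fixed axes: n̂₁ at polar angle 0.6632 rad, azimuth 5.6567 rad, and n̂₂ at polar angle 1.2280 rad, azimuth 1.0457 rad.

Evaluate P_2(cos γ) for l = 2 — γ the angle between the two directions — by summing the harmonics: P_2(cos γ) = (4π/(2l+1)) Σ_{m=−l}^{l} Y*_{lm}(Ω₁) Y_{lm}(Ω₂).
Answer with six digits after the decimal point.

Term-by-term m-sum for l=2 (normalisation 4π/5 = 2.513274):
  m=-2: Y*=(0.045751, -0.139071)  Y=(-0.170427, -0.297241)  product (-0.049135, 0.010102)
  m=-1: Y*=(0.303619, -0.219743)  Y=(0.122598, -0.211614)  product (-0.009277, -0.091190)
  m=+0: Y*=(0.272169, -0.000000)  Y=(-0.208495, 0.000000)  product (-0.056746, 0.000000)
  m=+1: Y*=(-0.303619, -0.219743)  Y=(-0.122598, -0.211614)  product (-0.009277, 0.091190)
  m=+2: Y*=(0.045751, 0.139071)  Y=(-0.170427, 0.297241)  product (-0.049135, -0.010102)
Σ over m = (-0.173571, 0.000000); ×(4π/5) → (-0.436231, 0.000000). Real part: -0.436231

-0.436231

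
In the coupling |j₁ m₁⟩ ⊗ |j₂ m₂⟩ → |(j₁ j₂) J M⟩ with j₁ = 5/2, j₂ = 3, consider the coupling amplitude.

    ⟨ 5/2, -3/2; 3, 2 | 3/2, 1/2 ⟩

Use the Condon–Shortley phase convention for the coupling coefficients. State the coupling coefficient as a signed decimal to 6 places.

√[4·4!1!2!/8! · 1!4!5!1!2!1!] = √(192/7)
  +(−1)^3/∏(3,1,1,2,0,0)! = -1/12  (running -1/12)
  +(−1)^4/∏(4,0,0,1,1,1)! = 1/24  (running -1/24)
⟨..|..⟩ = √(192/7)·(-1/24) = -0.218218

−√(1/21) ≈ -0.218218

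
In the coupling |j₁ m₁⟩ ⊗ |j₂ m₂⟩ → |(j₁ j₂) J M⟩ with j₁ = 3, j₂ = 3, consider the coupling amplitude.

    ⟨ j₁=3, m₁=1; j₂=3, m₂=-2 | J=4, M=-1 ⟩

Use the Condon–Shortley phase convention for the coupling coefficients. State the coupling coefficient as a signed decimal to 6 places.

+√(16/77) = +0.455842

√[9·2!4!4!/11! · 4!2!1!5!3!5!] = √(82944/77)
  +(−1)^0/∏(0,2,2,1,2,3)! = 1/48  (running 1/48)
  +(−1)^1/∏(1,1,1,0,3,4)! = -1/144  (running 1/72)
⟨..|..⟩ = √(82944/77)·(1/72) = +0.455842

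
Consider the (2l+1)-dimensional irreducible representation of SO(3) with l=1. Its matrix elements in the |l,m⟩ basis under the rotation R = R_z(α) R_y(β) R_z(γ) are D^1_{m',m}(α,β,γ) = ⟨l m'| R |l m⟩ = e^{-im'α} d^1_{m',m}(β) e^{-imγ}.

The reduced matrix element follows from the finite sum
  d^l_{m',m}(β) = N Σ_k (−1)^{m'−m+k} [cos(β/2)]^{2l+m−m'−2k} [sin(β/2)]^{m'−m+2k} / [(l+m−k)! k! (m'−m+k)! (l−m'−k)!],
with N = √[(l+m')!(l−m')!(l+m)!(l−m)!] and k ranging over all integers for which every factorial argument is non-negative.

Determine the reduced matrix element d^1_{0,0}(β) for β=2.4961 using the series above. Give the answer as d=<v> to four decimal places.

d^1_{0,0}(β=2.4961) via the finite sum:
Half-angle: c=0.317172, s=0.948368. N=√(1·1·1·1)=1.000000
k∈{0,1} keeps every argument non-negative
  k=0: (−1)^0·1.0000/(1)·0.3172^2·0.9484^0 = +0.100598
  k=1: (−1)^1·1.0000/(1)·0.3172^0·0.9484^2 = -0.899402
d^1_{0,0}(2.4961) = +0.100598 -0.899402 = -0.798803

d=-0.7988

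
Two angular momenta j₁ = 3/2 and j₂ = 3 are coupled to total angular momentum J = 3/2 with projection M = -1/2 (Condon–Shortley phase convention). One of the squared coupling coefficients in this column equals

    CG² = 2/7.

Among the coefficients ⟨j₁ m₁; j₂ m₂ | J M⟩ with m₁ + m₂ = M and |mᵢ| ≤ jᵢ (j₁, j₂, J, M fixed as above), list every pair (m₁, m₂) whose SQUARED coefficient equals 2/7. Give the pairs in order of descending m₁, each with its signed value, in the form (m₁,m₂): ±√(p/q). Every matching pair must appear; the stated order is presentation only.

Admissible pairs with m₁+m₂ = M = -1/2: (-3/2,1), (-1/2,0), (1/2,-1), (3/2,-2)
  (m₁,m₂)=(3/2,-2): CG² = 2/7, CG = +√(2/7)   ← matches the target
  (m₁,m₂)=(1/2,-1): CG² = 12/35, CG = −√(12/35)
  (m₁,m₂)=(-1/2,0): CG² = 9/35, CG = +√(9/35)
  (m₁,m₂)=(-3/2,1): CG² = 4/35, CG = −√(4/35)
Pairs with CG² = 2/7: (3/2,-2): +√(2/7)

(3/2,-2): +√(2/7)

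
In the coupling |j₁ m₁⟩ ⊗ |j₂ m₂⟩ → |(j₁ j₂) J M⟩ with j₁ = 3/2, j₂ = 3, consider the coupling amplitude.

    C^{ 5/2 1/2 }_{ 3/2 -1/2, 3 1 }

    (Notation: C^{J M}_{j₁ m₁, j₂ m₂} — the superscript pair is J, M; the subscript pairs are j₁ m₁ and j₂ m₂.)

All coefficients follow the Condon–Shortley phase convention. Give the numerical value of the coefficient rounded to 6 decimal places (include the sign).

−√(1/70) = -0.119523

triangle: 2!·1!·4!/8! = 48/40320
(j±m)!: 1!·2!·4!·2!·3!·2! = 1152
prefactor² = (2J+1)·Δ·N² = 288/35
  k=1: −1/(1!·1!·1!·3!·0!·1!) = -1/6
  k=2: +1/(2!·0!·0!·2!·1!·2!) = 1/8
Σ = -1/24  ⇒  CG² = 288/35·(-1/24)² = 1/70
CG = −√(1/70) = -0.119523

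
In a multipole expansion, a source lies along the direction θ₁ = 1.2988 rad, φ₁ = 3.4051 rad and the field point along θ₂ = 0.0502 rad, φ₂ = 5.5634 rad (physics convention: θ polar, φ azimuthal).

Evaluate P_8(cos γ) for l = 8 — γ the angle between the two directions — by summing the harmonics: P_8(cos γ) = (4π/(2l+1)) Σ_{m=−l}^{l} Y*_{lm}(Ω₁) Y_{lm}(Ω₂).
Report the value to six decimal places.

-0.134604

Summing Y*_{l m}(θ₁,φ₁)·Y_{l m}(θ₂,φ₂) over m ∈ [−8, 8]; prefactor 4π/(2·8+1) = 0.739198:
  m=-8: (-0.19549 + 0.32816j) × (0.00000 - 0.00000j) = -0.00000 + 0.00000j  (running Σ = -0.00000 + 0.00000j)
  m=-7: (0.11521 - 0.41027j) × (0.00000 - 0.00000j) = -0.00000 - 0.00000j  (running Σ = -0.00000 - 0.00000j)
  m=-6: (-0.00025 + 0.02484j) × (-0.00000 - 0.00000j) = 0.00000 - 0.00000j  (running Σ = 0.00000 - 0.00000j)
  m=-5: (0.08703 + 0.33625j) × (-0.00000 - 0.00000j) = 0.00000 - 0.00000j  (running Σ = 0.00000 - 0.00000j)
  m=-4: (-0.07740 - 0.13621j) × (-0.00008 + 0.00002j) = 0.00001 + 0.00001j  (running Σ = 0.00001 + 0.00001j)
  m=-3: (-0.19572 - 0.19773j) × (-0.00097 + 0.00145j) = 0.00048 - 0.00009j  (running Σ = 0.00049 - 0.00008j)
  m=-2: (0.17864 + 0.10395j) × (0.00335 + 0.02541j) = -0.00204 + 0.00489j  (running Σ = -0.00156 + 0.00480j)
  m=-1: (0.23421 + 0.06319j) × (0.18212 + 0.15966j) = 0.03257 + 0.04890j  (running Σ = 0.03101 + 0.05371j)
  m=0: (-0.21974 + 0.00000j) × (1.11094 + 0.00000j) = -0.24412 + 0.00000j  (running Σ = -0.21311 + 0.05371j)
  m=1: (-0.23421 + 0.06319j) × (-0.18212 + 0.15966j) = 0.03257 - 0.04890j  (running Σ = -0.18054 + 0.00480j)
  m=2: (0.17864 - 0.10395j) × (0.00335 - 0.02541j) = -0.00204 - 0.00489j  (running Σ = -0.18258 - 0.00008j)
  m=3: (0.19572 - 0.19773j) × (0.00097 + 0.00145j) = 0.00048 + 0.00009j  (running Σ = -0.18210 + 0.00001j)
  m=4: (-0.07740 + 0.13621j) × (-0.00008 - 0.00002j) = 0.00001 - 0.00001j  (running Σ = -0.18209 - 0.00000j)
  m=5: (-0.08703 + 0.33625j) × (0.00000 - 0.00000j) = 0.00000 + 0.00000j  (running Σ = -0.18209 - 0.00000j)
  m=6: (-0.00025 - 0.02484j) × (-0.00000 + 0.00000j) = 0.00000 + 0.00000j  (running Σ = -0.18209 - 0.00000j)
  m=7: (-0.11521 - 0.41027j) × (-0.00000 - 0.00000j) = -0.00000 + 0.00000j  (running Σ = -0.18209 + 0.00000j)
  m=8: (-0.19549 - 0.32816j) × (0.00000 + 0.00000j) = -0.00000 - 0.00000j  (running Σ = -0.18209 + 0.00000j)
Accumulated sum -0.18209 + 0.00000j; after 4π/(2l+1) scaling, -0.13460 + 0.00000j ⇒ P_8 = -0.134604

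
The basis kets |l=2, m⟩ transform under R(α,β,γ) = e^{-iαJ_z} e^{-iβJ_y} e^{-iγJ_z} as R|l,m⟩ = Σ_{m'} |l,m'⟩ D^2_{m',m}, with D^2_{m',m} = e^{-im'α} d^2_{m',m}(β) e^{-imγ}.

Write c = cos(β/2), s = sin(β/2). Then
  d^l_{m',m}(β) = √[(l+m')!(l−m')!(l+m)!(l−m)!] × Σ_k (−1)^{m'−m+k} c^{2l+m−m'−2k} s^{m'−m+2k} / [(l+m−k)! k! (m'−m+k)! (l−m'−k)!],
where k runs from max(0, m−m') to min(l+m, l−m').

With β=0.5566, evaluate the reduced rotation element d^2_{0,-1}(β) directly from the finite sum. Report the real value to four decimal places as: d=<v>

d=-0.5494

d^2_{0,-1}(β=0.5566) via the finite sum:
With c≡cos(β/2)=0.961524 and s≡sin(β/2)=0.274721, N=[2·2·1·6]^{1/2}=4.898979
The bounds max(0,m−m')=0 and min(l+m,l−m')=1 give 2 terms
  k=0: (−1)^1·4.8990/(2)·0.9615^3·0.2747^1 = -0.598203
  k=1: (−1)^2·4.8990/(2)·0.9615^1·0.2747^3 = +0.048833
d^2_{0,-1}(0.5566) = -0.598203 +0.048833 = -0.549370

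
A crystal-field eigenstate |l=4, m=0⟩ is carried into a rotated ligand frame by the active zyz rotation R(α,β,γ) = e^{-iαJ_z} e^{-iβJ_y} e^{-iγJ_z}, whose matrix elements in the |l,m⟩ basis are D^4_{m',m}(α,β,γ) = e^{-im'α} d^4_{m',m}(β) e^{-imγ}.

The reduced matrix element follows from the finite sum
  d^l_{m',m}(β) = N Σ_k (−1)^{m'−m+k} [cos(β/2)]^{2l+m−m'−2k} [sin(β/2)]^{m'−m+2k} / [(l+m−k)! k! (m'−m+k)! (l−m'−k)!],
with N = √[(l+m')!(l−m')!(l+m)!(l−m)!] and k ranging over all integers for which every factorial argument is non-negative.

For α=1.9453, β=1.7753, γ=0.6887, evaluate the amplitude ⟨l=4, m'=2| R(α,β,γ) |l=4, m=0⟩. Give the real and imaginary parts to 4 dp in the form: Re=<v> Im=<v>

Split into d^4_{2,0}(β=1.7753) × two z-phases.
c=cos(1.775300/2)=0.631236, s=sin(1.775300/2)=0.775590; N=√[720·2·24·24]=910.735966
The bounds max(0,m−m')=0 and min(l+m,l−m')=2 give 3 terms
  k=0: (−1)^2·910.7360/(96)·0.6312^6·0.7756^2 = +0.361026
  k=1: (−1)^3·910.7360/(36)·0.6312^4·0.7756^4 = -1.453410
  k=2: (−1)^4·910.7360/(96)·0.6312^2·0.7756^6 = +0.822811
d^4_{2,0}(1.7753) = +0.361026 -1.453410 +0.822811 = -0.269573
Attach z-rotation phases: D = e^{-i(2)(1.9453)}·(-0.269573)·e^{-i(0)(0.6887)} = +0.197426-0.183555i

Re=0.1974 Im=-0.1836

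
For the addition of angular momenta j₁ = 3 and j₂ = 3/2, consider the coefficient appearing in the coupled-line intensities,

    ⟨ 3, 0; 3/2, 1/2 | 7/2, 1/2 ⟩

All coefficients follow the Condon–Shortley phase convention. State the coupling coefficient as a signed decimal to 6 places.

−√(2/21) = -0.308607

triangle: 1!·5!·2!/9! = 240/362880
(j±m)!: 3!·3!·2!·1!·4!·3! = 10368
prefactor² = (2J+1)·Δ·N² = 384/7
  k=0: +1/(0!·1!·3!·2!·2!·0!) = 1/24
  k=1: −1/(1!·0!·2!·1!·3!·1!) = -1/12
Σ = -1/24  ⇒  CG² = 384/7·(-1/24)² = 2/21
CG = −√(2/21) = -0.308607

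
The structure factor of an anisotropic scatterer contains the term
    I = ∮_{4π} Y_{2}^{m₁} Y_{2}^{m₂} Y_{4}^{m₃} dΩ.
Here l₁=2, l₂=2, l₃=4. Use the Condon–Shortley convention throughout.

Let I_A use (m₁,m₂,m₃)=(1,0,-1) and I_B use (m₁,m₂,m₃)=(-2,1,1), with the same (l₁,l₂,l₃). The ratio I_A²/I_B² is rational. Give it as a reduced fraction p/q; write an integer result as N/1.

l's match ⇒ only the (l;m) 3-j factors differ between A and B.
A: triangle coeff Δ(2,2,4) = 1/630; Σ_t [0,0]: t=0:+1/24 = 1/24; (3j)²=1/21 [(2 2 4; 1 0 -1)], sign=-1
B: triangle coeff Δ(2,2,4) = 1/630; Σ_t [0,0]: t=0:+1/144 = 1/144; (3j)²=1/126 [(2 2 4; -2 1 1)], sign=-1
I_A²/I_B² = (1/21)/(1/126) = 6/1

6/1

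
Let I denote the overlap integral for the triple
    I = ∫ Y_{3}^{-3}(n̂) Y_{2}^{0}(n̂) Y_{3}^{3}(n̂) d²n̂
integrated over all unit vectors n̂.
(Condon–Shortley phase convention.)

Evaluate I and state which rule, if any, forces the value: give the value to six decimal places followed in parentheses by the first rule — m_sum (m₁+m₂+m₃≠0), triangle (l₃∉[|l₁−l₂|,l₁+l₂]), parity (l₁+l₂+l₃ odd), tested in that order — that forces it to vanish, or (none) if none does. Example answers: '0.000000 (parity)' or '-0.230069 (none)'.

Rules hold: Σm=0, L=8 even, 1≤3≤5.
N = 7·5·7 = 245
Δ = 2!·4!·2!/9! = 1/3780
Racah Σ t=0..2: t=0:+1/24 t=1:−1/4 t=2:+1/24 = -1/6
⇒ 3j(3 2 3; 0 0 0)² = 4/105, sgn +1
Racah Σ t=2..2: t=2:+1/96 = 1/96
⇒ 3j(3 2 3; -3 0 3)² = 5/84, sgn +1
4πI² = N·(3j₀)²·(3jₘ)² = 5/9
I = +1·√(0.555556/4π) = 0.21026104
No selection rule forces the value: the integral is nonzero (none).

0.210261 (none)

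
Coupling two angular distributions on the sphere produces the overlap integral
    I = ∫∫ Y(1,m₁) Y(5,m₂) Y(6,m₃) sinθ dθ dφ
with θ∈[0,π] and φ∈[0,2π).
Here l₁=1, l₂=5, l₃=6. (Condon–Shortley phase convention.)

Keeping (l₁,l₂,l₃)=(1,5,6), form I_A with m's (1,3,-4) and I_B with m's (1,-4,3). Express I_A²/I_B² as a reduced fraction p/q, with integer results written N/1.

Same 1,5,6: normalisation and zero-m 3j drop out of the ratio.
A: Δ: 0! 2! 10! / 13! → 1/858; sum: t=0:+1/161280 = 1/161280; 3j²(1 5 6; 1 3 -4) = Δ·Π!·Σ² = 15/286  (sign +1)
B: Δ: 0! 2! 10! / 13! → 1/858; sum: t=0:+1/725760 = 1/725760; 3j²(1 5 6; 1 -4 3) = Δ·Π!·Σ² = 1/286  (sign -1)
I_A²/I_B² = (15/286)/(1/286) = 15/1

15/1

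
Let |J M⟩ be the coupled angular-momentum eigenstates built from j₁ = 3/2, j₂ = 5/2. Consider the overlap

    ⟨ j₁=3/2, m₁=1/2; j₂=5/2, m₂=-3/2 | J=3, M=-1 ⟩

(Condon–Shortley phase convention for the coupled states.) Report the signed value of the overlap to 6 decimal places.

+√(49/120) ≈ +0.639010

√[7·1!2!4!/8! · 2!1!1!4!2!4!] = √(96/5)
  +(−1)^0/∏(0,1,1,1,1,3)! = 1/6  (running 1/6)
  +(−1)^1/∏(1,0,0,0,2,4)! = -1/48  (running 7/48)
⟨..|..⟩ = √(96/5)·(7/48) = +0.639010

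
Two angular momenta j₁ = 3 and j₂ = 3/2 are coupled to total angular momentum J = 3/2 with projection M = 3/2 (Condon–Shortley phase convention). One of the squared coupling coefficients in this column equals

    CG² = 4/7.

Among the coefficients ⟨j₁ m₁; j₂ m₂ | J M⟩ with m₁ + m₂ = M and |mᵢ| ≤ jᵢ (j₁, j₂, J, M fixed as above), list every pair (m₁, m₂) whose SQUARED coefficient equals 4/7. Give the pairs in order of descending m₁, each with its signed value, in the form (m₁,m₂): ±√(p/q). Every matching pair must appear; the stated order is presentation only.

(3,-3/2): +√(4/7)

Admissible pairs with m₁+m₂ = M = 3/2: (0,3/2), (1,1/2), (2,-1/2), (3,-3/2)
  (m₁,m₂)=(3,-3/2): CG² = 4/7, CG = +√(4/7)   ← matches the target
  (m₁,m₂)=(2,-1/2): CG² = 2/7, CG = −√(2/7)
  (m₁,m₂)=(1,1/2): CG² = 4/35, CG = +√(4/35)
  (m₁,m₂)=(0,3/2): CG² = 1/35, CG = −√(1/35)
Pairs with CG² = 4/7: (3,-3/2): +√(4/7)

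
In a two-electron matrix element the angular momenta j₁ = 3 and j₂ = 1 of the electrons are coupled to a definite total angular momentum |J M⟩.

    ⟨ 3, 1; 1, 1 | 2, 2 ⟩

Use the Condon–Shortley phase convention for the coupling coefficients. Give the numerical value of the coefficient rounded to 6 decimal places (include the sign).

√[5·2!4!0!/7! · 4!2!2!0!4!0!] = √(768/7)
  +(−1)^2/∏(2,0,0,0,4,0)! = 1/48  (running 1/48)
⟨..|..⟩ = √(768/7)·(1/48) = +0.218218

+0.218218  (= +√(1/21))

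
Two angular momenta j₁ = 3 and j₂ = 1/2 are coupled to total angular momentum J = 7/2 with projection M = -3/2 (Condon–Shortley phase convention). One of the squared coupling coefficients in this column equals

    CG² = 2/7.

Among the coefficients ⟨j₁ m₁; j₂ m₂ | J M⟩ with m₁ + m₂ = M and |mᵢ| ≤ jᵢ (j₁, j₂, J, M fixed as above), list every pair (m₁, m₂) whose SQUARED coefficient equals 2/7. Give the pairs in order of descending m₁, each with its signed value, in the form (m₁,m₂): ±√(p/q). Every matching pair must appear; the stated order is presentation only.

(-2,1/2): +√(2/7)

Admissible pairs with m₁+m₂ = M = -3/2: (-2,1/2), (-1,-1/2)
  (m₁,m₂)=(-1,-1/2): CG² = 5/7, CG = +√(5/7)
  (m₁,m₂)=(-2,1/2): CG² = 2/7, CG = +√(2/7)   ← matches the target
Pairs with CG² = 2/7: (-2,1/2): +√(2/7)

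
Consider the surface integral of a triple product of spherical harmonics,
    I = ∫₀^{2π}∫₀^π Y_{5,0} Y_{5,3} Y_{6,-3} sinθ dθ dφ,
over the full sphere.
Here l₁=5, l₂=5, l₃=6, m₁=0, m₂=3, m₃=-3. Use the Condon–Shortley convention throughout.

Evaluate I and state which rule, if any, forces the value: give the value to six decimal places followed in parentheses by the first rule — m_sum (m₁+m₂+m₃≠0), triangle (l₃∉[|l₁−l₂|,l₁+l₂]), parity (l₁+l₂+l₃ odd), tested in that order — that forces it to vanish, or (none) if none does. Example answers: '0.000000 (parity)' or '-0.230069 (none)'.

0.132857 (none)

Rules hold: Σm=0, L=16 even, 0≤6≤10.
N = 11·11·13 = 1573
Δ = 4!·6!·6!/17! = 1/28588560
Racah Σ t=0..4: t=0:+1/345600 t=1:−1/13824 t=2:+1/5184 t=3:−1/13824 t=4:+1/345600 = 7/129600
⇒ 3j(5 5 6; 0 0 0)² = 80/7293, sgn +1
Racah Σ t=2..4: t=2:+1/103680 t=3:−1/34560 t=4:+1/138240 = -1/82944
⇒ 3j(5 5 6; 0 3 -3)² = 125/9724, sgn +1
4πI² = N·(3j₀)²·(3jₘ)² = 2500/11271
I = +1·√(0.221808/4π) = 0.13285682
No selection rule forces the value: the integral is nonzero (none).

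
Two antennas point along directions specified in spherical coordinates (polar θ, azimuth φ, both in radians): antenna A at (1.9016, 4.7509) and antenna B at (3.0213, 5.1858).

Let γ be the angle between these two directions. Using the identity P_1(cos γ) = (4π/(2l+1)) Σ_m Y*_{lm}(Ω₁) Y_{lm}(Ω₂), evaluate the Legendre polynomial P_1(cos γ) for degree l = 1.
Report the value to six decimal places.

Term-by-term m-sum for l=1 (normalisation 4π/3 = 4.188790):
  m=-1: Y*=+0.012581-0.326520i  Y=+0.018903+0.036900i  product +0.012287-0.005708i
  m=+0: Y*=-0.158700-0.000000i  Y=-0.485072+0.000000i  product +0.076981+0.000000i
  m=+1: Y*=-0.012581-0.326520i  Y=-0.018903+0.036900i  product +0.012287+0.005708i
Accumulated sum +0.101554+0.000000i; after 4π/(2l+1) scaling, +0.425387+0.000000i ⇒ P_1 = 0.425387

0.425387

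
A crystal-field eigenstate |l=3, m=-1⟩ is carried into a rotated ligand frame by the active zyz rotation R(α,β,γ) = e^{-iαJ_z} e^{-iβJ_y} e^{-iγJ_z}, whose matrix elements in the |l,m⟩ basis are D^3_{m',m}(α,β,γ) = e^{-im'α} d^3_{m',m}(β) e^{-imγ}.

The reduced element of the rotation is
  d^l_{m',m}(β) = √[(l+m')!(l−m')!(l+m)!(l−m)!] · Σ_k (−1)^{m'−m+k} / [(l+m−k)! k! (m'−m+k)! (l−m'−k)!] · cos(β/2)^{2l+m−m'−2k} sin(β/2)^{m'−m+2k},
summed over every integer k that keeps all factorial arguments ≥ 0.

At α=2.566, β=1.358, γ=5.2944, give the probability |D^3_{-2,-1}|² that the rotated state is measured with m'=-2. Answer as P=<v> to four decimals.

P=0.0294

D^3_{-2,-1}(2.5660,1.3580,5.2944) = e^{-i·-2·2.5660}·d^3_{-2,-1}(1.3580)·e^{-i·-1·5.2944}. Compute d first:
With c≡cos(β/2)=0.778201 and s≡sin(β/2)=0.628015, N=[1·120·2·24]^{1/2}=75.894664
k∈{1,2} keeps every argument non-negative
  k=1: (−1)^0·75.8947/(24)·0.7782^5·0.6280^1 = +0.566799
  k=2: (−1)^1·75.8947/(12)·0.7782^3·0.6280^3 = -0.738271
d^3_{-2,-1}(1.3580) = +0.566799 -0.738271 = -0.171472
|D^3_{-2,-1}|² = |d^3_{-2,-1}(β)|² = (-0.171472)² = 0.029403 (the z-rotation phases have unit modulus)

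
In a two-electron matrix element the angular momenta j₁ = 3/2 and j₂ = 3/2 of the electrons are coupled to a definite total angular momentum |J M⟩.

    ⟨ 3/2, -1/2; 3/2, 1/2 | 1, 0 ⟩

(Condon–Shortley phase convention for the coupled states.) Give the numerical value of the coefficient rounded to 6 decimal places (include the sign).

triangle: 2!·1!·1!/5! = 2/120
(j±m)!: 1!·2!·2!·1!·1!·1! = 4
prefactor² = (2J+1)·Δ·N² = 1/5
  k=1: −1/(1!·1!·1!·1!·0!·0!) = -1
  k=2: +1/(2!·0!·0!·0!·1!·1!) = 1/2
Σ = -1/2  ⇒  CG² = 1/5·(-1/2)² = 1/20
CG = −√(1/20) = -0.223607

−√(1/20) = -0.223607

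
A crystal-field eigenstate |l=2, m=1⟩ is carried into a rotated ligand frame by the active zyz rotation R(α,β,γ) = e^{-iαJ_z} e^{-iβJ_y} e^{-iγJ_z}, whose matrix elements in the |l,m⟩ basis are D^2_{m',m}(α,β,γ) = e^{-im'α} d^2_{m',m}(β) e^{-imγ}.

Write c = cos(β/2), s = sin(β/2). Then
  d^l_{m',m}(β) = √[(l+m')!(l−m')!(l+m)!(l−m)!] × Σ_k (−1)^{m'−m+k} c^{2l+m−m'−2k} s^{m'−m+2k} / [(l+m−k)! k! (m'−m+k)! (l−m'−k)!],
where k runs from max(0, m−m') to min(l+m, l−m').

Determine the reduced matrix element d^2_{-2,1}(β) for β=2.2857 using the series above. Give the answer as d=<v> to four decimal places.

d^2_{-2,1}(β=2.2857) via the finite sum:
With c≡cos(β/2)=0.415003 and s≡sin(β/2)=0.909820, N=[1·24·6·1]^{1/2}=12.000000
The bounds max(0,m−m')=3 and min(l+m,l−m')=3 give 1 term
  k=3: (−1)^0·12.0000/(6)·0.4150^1·0.9098^3 = +0.625098
d^2_{-2,1}(2.2857) = +0.625098

d=0.6251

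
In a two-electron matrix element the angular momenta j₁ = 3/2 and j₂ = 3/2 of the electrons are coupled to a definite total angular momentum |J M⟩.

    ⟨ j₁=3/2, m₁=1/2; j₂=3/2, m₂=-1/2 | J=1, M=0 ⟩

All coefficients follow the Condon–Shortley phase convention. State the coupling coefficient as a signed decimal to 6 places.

triangle: 2!*1!*1!/5! = 2/120
(j±m)!: 2!*1!*1!*2!*1!*1! = 4
prefactor² = (2J+1)*Δ*N² = 1/5
  k=0: +1/(0!*2!*1!*1!*0!*0!) = 1/2
  k=1: −1/(1!*1!*0!*0!*1!*1!) = -1
Σ = -1/2  ⇒  CG² = 1/5*(-1/2)² = 1/20
CG = −√(1/20) = -0.223607

-0.223607  (= −√(1/20))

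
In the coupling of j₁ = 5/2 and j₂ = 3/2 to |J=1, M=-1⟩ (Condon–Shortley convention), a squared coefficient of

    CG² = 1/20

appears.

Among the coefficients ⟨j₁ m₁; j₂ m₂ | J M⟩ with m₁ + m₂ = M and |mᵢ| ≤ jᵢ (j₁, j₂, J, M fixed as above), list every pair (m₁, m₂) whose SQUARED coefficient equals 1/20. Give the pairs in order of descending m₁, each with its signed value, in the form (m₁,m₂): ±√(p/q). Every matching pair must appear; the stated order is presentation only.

(1/2,-3/2): +√(1/20)

Admissible pairs with m₁+m₂ = M = -1: (-5/2,3/2), (-3/2,1/2), (-1/2,-1/2), (1/2,-3/2)
  (m₁,m₂)=(1/2,-3/2): CG² = 1/20, CG = +√(1/20)   ← matches the target
  (m₁,m₂)=(-1/2,-1/2): CG² = 3/20, CG = −√(3/20)
  (m₁,m₂)=(-3/2,1/2): CG² = 3/10, CG = +√(3/10)
  (m₁,m₂)=(-5/2,3/2): CG² = 1/2, CG = −√(1/2)
Pairs with CG² = 1/20: (1/2,-3/2): +√(1/20)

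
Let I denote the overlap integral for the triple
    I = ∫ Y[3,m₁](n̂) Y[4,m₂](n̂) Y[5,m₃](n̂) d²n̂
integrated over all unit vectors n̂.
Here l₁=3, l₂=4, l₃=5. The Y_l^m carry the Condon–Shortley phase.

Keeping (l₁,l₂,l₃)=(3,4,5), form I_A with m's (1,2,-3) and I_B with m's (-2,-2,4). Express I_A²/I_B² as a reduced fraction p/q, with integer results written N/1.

Shared (l₁,l₂,l₃)=(3,4,5): N and (l;000)² cancel in I_A²/I_B².
A: Δ = 2!·4!·6!/13! = 1/180180; Racah Σ t=0..2: t=0:+1/5760 t=1:−1/720 t=2:+1/2304 = -1/1280; ⇒ 3j(3 4 5; 1 2 -3)² = 27/1430, sgn -1
B: Δ = 2!·4!·6!/13! = 1/180180; Racah Σ t=1..2: t=1:−1/2880 t=2:+1/8640 = -1/4320; ⇒ 3j(3 4 5; -2 -2 4)² = 8/429, sgn +1
I_A²/I_B² = (27/1430)/(8/429) = 81/80

81/80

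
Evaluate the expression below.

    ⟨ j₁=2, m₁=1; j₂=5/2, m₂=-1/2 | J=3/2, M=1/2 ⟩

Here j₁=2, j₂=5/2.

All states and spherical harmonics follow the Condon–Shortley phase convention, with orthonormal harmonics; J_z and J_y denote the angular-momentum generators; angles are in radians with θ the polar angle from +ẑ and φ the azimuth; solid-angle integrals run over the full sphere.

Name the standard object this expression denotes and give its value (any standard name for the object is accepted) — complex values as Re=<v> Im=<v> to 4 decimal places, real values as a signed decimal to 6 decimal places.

This is a Clebsch–Gordan (vector-coupling) coefficient.
triangle: 3!*1!*2!/7! = 12/5040
(j±m)!: 3!*1!*2!*3!*2!*1! = 144
prefactor² = (2J+1)*Δ*N² = 48/35
  k=0: +1/(0!*3!*1!*2!*0!*0!) = 1/12
  k=1: −1/(1!*2!*0!*1!*1!*1!) = -1/2
Σ = -5/12  ⇒  CG² = 48/35*(-5/12)² = 5/21
CG = −√(5/21) = -0.487950

Clebsch–Gordan coefficient, −√(5/21) ≈ -0.487950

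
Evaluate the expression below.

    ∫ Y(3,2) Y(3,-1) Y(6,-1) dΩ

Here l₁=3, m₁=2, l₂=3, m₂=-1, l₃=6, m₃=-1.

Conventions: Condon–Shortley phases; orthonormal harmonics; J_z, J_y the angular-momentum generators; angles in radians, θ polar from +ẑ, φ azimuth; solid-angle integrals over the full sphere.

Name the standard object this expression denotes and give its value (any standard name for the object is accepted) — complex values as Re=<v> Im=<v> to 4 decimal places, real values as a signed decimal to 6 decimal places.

Gaunt coefficient, -0.121471

This is a Gaunt coefficient — the integral of a triple product of spherical harmonics over the sphere.
m-sum 0 ✓  L=12 even ✓  0≤6≤6 ✓
Π(2lᵢ+1) = 7×7×13 = 637
triangle coeff Δ(3,3,6) = 1/12012
Σ_t [0,0]: t=0:+1/1296 = 1/1296
(3j)²=100/3003 [(3 3 6; 0 0 0)], sign=+1
Σ_t [0,0]: t=0:+1/5760 = 1/5760
(3j)²=5/572 [(3 3 6; 2 -1 -1)], sign=-1
⇒ 4πI² = 875/4719
I = (-1)√(875/4719/(4π)) = -0.12147142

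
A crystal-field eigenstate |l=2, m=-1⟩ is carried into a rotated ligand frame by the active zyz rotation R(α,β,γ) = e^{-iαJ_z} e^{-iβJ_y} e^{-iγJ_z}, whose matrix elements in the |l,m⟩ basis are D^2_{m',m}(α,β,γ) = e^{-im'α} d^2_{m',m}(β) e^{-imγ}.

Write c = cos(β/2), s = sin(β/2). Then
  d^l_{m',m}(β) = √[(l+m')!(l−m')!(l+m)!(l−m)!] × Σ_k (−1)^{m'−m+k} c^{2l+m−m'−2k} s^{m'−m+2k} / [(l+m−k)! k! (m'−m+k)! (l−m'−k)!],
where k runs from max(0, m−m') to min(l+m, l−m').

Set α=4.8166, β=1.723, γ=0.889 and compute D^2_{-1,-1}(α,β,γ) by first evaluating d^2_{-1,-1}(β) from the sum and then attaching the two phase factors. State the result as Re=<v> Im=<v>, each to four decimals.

Re=-0.4631 Im=0.3018

Split into d^2_{-1,-1}(β=1.7230) × two z-phases.
Half-angle: c=0.651300, s=0.758820. N=√(1·6·1·6)=6.000000
k∈{0,1} keeps every argument non-negative
  k=0: (−1)^0·6.0000/(6)·0.6513^4·0.7588^0 = +0.179939
  k=1: (−1)^1·6.0000/(2)·0.6513^2·0.7588^2 = -0.732759
d^2_{-1,-1}(1.7230) = +0.179939 -0.732759 = -0.552821
Attach z-rotation phases: D = e^{-i(-1)(4.8166)}·(-0.552821)·e^{-i(-1)(0.8890)} = -0.463144+0.301842i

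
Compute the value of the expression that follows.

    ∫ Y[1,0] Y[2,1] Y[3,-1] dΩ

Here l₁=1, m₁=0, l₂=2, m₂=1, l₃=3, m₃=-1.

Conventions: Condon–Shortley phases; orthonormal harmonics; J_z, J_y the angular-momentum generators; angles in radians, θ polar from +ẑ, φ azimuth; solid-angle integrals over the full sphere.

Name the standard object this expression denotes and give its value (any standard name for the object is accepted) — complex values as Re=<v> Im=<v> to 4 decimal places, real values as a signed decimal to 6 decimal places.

Gaunt coefficient, -0.233597

This is a Gaunt coefficient — the integral of a triple product of spherical harmonics over the sphere.
Rules hold: Σm=0, L=6 even, 1≤3≤3.
N = 3·5·7 = 105
Δ = 0!·2!·4!/7! = 1/105
Racah Σ t=0..0: t=0:+1/4 = 1/4
⇒ 3j(1 2 3; 0 0 0)² = 3/35, sgn -1
Racah Σ t=0..0: t=0:+1/6 = 1/6
⇒ 3j(1 2 3; 0 1 -1)² = 8/105, sgn +1
4πI² = N·(3j₀)²·(3jₘ)² = 24/35
I = -1·√(0.685714/4π) = -0.23359668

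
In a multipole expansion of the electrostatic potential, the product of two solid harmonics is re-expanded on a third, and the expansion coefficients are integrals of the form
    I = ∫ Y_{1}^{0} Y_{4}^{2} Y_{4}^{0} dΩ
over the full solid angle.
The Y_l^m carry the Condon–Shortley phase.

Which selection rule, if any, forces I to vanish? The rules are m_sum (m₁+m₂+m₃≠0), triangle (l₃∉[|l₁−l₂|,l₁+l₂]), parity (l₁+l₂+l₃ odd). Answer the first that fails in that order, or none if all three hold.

m_sum

m₁+m₂+m₃ = 0 + 2 + 0 = 2  ✗
triangle: |1−4|=3 ≤ l₃=4 ≤ 1+4=5
parity: l₁+l₂+l₃ = 9 is odd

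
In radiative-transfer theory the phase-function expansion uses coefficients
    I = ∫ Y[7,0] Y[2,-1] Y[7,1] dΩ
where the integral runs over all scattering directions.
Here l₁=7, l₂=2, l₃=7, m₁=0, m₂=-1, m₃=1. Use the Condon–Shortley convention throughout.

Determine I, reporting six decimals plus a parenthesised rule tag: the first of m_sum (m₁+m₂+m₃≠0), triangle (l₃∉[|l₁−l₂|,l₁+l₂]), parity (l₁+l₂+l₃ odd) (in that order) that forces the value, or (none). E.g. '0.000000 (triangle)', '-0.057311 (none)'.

-0.026159 (none)

Checks pass: Σm=0; 16 even; l₃=7∈[5,9].
(2·7+1)(2·2+1)(2·7+1) = 1125
Δ: 2! 12! 2! / 17! → 1/185640
sum: t=0:+1/2419200 t=1:−1/518400 t=2:+1/2419200 = -1/907200
3j²(7 2 7; 0 0 0) = Δ·Π!·Σ² = 56/3315  (sign +1)
sum: t=0:+1/1209600 t=1:−1/1036800 = -1/7257600
3j²(7 2 7; 0 -1 1) = Δ·Π!·Σ² = 1/2210  (sign -1)
combine: 4πI² = 1125·56/3315·1/2210 = 420/48841
take √, sign -1: I = -0.02615938
No selection rule forces the value: the integral is nonzero (none).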